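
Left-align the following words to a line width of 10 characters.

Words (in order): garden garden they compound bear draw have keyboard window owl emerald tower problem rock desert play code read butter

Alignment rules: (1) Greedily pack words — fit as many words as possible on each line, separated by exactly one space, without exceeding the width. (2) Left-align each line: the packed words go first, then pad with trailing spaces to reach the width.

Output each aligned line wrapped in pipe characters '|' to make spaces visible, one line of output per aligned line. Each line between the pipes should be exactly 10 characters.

Line 1: ['garden'] (min_width=6, slack=4)
Line 2: ['garden'] (min_width=6, slack=4)
Line 3: ['they'] (min_width=4, slack=6)
Line 4: ['compound'] (min_width=8, slack=2)
Line 5: ['bear', 'draw'] (min_width=9, slack=1)
Line 6: ['have'] (min_width=4, slack=6)
Line 7: ['keyboard'] (min_width=8, slack=2)
Line 8: ['window', 'owl'] (min_width=10, slack=0)
Line 9: ['emerald'] (min_width=7, slack=3)
Line 10: ['tower'] (min_width=5, slack=5)
Line 11: ['problem'] (min_width=7, slack=3)
Line 12: ['rock'] (min_width=4, slack=6)
Line 13: ['desert'] (min_width=6, slack=4)
Line 14: ['play', 'code'] (min_width=9, slack=1)
Line 15: ['read'] (min_width=4, slack=6)
Line 16: ['butter'] (min_width=6, slack=4)

Answer: |garden    |
|garden    |
|they      |
|compound  |
|bear draw |
|have      |
|keyboard  |
|window owl|
|emerald   |
|tower     |
|problem   |
|rock      |
|desert    |
|play code |
|read      |
|butter    |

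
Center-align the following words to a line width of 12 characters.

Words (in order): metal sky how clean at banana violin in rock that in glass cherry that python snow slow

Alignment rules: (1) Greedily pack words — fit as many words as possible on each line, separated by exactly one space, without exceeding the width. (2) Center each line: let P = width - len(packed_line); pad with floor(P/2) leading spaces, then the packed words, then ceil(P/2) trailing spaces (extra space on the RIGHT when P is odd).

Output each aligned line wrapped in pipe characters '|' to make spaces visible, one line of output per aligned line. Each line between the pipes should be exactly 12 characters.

Answer: | metal sky  |
|how clean at|
|   banana   |
| violin in  |
|rock that in|
|glass cherry|
|that python |
| snow slow  |

Derivation:
Line 1: ['metal', 'sky'] (min_width=9, slack=3)
Line 2: ['how', 'clean', 'at'] (min_width=12, slack=0)
Line 3: ['banana'] (min_width=6, slack=6)
Line 4: ['violin', 'in'] (min_width=9, slack=3)
Line 5: ['rock', 'that', 'in'] (min_width=12, slack=0)
Line 6: ['glass', 'cherry'] (min_width=12, slack=0)
Line 7: ['that', 'python'] (min_width=11, slack=1)
Line 8: ['snow', 'slow'] (min_width=9, slack=3)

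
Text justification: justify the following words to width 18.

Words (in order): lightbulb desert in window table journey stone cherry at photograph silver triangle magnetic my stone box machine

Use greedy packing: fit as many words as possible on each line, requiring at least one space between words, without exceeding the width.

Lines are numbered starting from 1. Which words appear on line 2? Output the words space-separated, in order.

Line 1: ['lightbulb', 'desert'] (min_width=16, slack=2)
Line 2: ['in', 'window', 'table'] (min_width=15, slack=3)
Line 3: ['journey', 'stone'] (min_width=13, slack=5)
Line 4: ['cherry', 'at'] (min_width=9, slack=9)
Line 5: ['photograph', 'silver'] (min_width=17, slack=1)
Line 6: ['triangle', 'magnetic'] (min_width=17, slack=1)
Line 7: ['my', 'stone', 'box'] (min_width=12, slack=6)
Line 8: ['machine'] (min_width=7, slack=11)

Answer: in window table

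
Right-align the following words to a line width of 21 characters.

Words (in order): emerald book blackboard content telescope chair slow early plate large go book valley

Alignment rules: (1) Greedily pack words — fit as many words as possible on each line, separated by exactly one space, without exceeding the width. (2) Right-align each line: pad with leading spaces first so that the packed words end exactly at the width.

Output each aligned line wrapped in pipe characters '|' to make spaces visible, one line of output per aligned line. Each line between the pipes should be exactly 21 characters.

Line 1: ['emerald', 'book'] (min_width=12, slack=9)
Line 2: ['blackboard', 'content'] (min_width=18, slack=3)
Line 3: ['telescope', 'chair', 'slow'] (min_width=20, slack=1)
Line 4: ['early', 'plate', 'large', 'go'] (min_width=20, slack=1)
Line 5: ['book', 'valley'] (min_width=11, slack=10)

Answer: |         emerald book|
|   blackboard content|
| telescope chair slow|
| early plate large go|
|          book valley|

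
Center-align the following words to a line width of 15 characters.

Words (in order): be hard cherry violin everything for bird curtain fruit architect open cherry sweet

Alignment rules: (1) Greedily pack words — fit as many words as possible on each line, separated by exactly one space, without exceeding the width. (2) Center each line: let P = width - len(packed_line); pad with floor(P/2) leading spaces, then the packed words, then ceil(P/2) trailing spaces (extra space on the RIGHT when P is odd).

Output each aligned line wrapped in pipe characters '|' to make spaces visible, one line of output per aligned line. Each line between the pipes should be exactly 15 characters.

Line 1: ['be', 'hard', 'cherry'] (min_width=14, slack=1)
Line 2: ['violin'] (min_width=6, slack=9)
Line 3: ['everything', 'for'] (min_width=14, slack=1)
Line 4: ['bird', 'curtain'] (min_width=12, slack=3)
Line 5: ['fruit', 'architect'] (min_width=15, slack=0)
Line 6: ['open', 'cherry'] (min_width=11, slack=4)
Line 7: ['sweet'] (min_width=5, slack=10)

Answer: |be hard cherry |
|    violin     |
|everything for |
| bird curtain  |
|fruit architect|
|  open cherry  |
|     sweet     |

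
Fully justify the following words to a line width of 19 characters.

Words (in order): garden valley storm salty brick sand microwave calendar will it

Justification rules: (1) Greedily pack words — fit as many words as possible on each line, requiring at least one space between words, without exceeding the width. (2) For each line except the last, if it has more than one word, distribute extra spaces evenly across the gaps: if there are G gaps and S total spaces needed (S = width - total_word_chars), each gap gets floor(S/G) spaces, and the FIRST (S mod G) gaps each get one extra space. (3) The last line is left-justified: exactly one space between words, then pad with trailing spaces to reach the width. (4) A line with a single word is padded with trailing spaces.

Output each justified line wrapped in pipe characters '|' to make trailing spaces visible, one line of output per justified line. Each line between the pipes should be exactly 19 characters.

Line 1: ['garden', 'valley', 'storm'] (min_width=19, slack=0)
Line 2: ['salty', 'brick', 'sand'] (min_width=16, slack=3)
Line 3: ['microwave', 'calendar'] (min_width=18, slack=1)
Line 4: ['will', 'it'] (min_width=7, slack=12)

Answer: |garden valley storm|
|salty   brick  sand|
|microwave  calendar|
|will it            |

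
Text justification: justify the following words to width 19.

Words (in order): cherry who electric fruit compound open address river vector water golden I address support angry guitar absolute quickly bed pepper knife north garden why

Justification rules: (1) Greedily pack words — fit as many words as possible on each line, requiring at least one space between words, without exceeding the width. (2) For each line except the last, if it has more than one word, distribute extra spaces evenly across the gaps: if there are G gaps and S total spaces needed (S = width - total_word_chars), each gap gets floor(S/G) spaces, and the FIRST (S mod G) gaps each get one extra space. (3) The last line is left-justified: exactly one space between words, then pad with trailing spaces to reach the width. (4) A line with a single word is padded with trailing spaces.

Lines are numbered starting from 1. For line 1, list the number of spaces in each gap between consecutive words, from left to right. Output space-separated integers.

Line 1: ['cherry', 'who', 'electric'] (min_width=19, slack=0)
Line 2: ['fruit', 'compound', 'open'] (min_width=19, slack=0)
Line 3: ['address', 'river'] (min_width=13, slack=6)
Line 4: ['vector', 'water', 'golden'] (min_width=19, slack=0)
Line 5: ['I', 'address', 'support'] (min_width=17, slack=2)
Line 6: ['angry', 'guitar'] (min_width=12, slack=7)
Line 7: ['absolute', 'quickly'] (min_width=16, slack=3)
Line 8: ['bed', 'pepper', 'knife'] (min_width=16, slack=3)
Line 9: ['north', 'garden', 'why'] (min_width=16, slack=3)

Answer: 1 1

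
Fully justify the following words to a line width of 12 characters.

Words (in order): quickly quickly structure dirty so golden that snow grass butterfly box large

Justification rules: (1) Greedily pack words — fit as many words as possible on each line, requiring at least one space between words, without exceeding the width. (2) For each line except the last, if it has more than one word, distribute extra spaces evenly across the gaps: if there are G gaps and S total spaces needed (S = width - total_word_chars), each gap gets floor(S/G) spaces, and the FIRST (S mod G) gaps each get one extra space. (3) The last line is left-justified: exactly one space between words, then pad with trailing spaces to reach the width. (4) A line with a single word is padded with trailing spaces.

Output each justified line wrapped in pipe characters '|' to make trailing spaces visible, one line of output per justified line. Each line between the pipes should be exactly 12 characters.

Line 1: ['quickly'] (min_width=7, slack=5)
Line 2: ['quickly'] (min_width=7, slack=5)
Line 3: ['structure'] (min_width=9, slack=3)
Line 4: ['dirty', 'so'] (min_width=8, slack=4)
Line 5: ['golden', 'that'] (min_width=11, slack=1)
Line 6: ['snow', 'grass'] (min_width=10, slack=2)
Line 7: ['butterfly'] (min_width=9, slack=3)
Line 8: ['box', 'large'] (min_width=9, slack=3)

Answer: |quickly     |
|quickly     |
|structure   |
|dirty     so|
|golden  that|
|snow   grass|
|butterfly   |
|box large   |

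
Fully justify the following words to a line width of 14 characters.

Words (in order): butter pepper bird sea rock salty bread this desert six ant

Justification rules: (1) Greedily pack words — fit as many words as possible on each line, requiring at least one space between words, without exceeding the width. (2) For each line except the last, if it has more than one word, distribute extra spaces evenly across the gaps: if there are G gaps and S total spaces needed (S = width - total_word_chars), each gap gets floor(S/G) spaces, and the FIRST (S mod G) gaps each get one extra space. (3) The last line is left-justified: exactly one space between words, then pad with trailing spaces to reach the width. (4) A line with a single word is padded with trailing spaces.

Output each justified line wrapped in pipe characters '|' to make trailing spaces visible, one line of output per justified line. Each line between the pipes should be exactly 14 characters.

Line 1: ['butter', 'pepper'] (min_width=13, slack=1)
Line 2: ['bird', 'sea', 'rock'] (min_width=13, slack=1)
Line 3: ['salty', 'bread'] (min_width=11, slack=3)
Line 4: ['this', 'desert'] (min_width=11, slack=3)
Line 5: ['six', 'ant'] (min_width=7, slack=7)

Answer: |butter  pepper|
|bird  sea rock|
|salty    bread|
|this    desert|
|six ant       |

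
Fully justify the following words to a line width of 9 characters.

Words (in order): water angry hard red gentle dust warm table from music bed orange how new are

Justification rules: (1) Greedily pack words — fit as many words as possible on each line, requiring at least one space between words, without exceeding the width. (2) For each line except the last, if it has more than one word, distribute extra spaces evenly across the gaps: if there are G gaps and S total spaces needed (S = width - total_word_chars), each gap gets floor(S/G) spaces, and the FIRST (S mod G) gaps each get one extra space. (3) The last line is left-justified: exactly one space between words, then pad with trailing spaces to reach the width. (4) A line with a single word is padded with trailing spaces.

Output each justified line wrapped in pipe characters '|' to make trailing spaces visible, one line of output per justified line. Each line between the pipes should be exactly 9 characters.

Line 1: ['water'] (min_width=5, slack=4)
Line 2: ['angry'] (min_width=5, slack=4)
Line 3: ['hard', 'red'] (min_width=8, slack=1)
Line 4: ['gentle'] (min_width=6, slack=3)
Line 5: ['dust', 'warm'] (min_width=9, slack=0)
Line 6: ['table'] (min_width=5, slack=4)
Line 7: ['from'] (min_width=4, slack=5)
Line 8: ['music', 'bed'] (min_width=9, slack=0)
Line 9: ['orange'] (min_width=6, slack=3)
Line 10: ['how', 'new'] (min_width=7, slack=2)
Line 11: ['are'] (min_width=3, slack=6)

Answer: |water    |
|angry    |
|hard  red|
|gentle   |
|dust warm|
|table    |
|from     |
|music bed|
|orange   |
|how   new|
|are      |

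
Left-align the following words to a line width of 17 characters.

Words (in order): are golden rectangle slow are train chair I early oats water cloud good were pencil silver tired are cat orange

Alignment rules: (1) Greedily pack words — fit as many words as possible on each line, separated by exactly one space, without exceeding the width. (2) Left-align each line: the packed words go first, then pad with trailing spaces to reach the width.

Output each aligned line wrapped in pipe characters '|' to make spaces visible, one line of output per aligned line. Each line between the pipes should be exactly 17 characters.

Answer: |are golden       |
|rectangle slow   |
|are train chair I|
|early oats water |
|cloud good were  |
|pencil silver    |
|tired are cat    |
|orange           |

Derivation:
Line 1: ['are', 'golden'] (min_width=10, slack=7)
Line 2: ['rectangle', 'slow'] (min_width=14, slack=3)
Line 3: ['are', 'train', 'chair', 'I'] (min_width=17, slack=0)
Line 4: ['early', 'oats', 'water'] (min_width=16, slack=1)
Line 5: ['cloud', 'good', 'were'] (min_width=15, slack=2)
Line 6: ['pencil', 'silver'] (min_width=13, slack=4)
Line 7: ['tired', 'are', 'cat'] (min_width=13, slack=4)
Line 8: ['orange'] (min_width=6, slack=11)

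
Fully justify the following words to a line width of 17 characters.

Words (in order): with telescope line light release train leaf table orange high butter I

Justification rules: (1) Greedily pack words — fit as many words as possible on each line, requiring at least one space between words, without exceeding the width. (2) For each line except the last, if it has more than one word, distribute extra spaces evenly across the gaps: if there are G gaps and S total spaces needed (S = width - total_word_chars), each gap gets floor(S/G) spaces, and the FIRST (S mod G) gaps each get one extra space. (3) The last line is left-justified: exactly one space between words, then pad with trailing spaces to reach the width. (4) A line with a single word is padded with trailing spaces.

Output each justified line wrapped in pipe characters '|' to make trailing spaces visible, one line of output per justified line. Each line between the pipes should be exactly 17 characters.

Line 1: ['with', 'telescope'] (min_width=14, slack=3)
Line 2: ['line', 'light'] (min_width=10, slack=7)
Line 3: ['release', 'train'] (min_width=13, slack=4)
Line 4: ['leaf', 'table', 'orange'] (min_width=17, slack=0)
Line 5: ['high', 'butter', 'I'] (min_width=13, slack=4)

Answer: |with    telescope|
|line        light|
|release     train|
|leaf table orange|
|high butter I    |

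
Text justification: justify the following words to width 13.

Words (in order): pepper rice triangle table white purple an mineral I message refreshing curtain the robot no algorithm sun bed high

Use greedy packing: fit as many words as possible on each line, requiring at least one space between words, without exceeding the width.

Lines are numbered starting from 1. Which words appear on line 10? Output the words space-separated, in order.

Answer: algorithm sun

Derivation:
Line 1: ['pepper', 'rice'] (min_width=11, slack=2)
Line 2: ['triangle'] (min_width=8, slack=5)
Line 3: ['table', 'white'] (min_width=11, slack=2)
Line 4: ['purple', 'an'] (min_width=9, slack=4)
Line 5: ['mineral', 'I'] (min_width=9, slack=4)
Line 6: ['message'] (min_width=7, slack=6)
Line 7: ['refreshing'] (min_width=10, slack=3)
Line 8: ['curtain', 'the'] (min_width=11, slack=2)
Line 9: ['robot', 'no'] (min_width=8, slack=5)
Line 10: ['algorithm', 'sun'] (min_width=13, slack=0)
Line 11: ['bed', 'high'] (min_width=8, slack=5)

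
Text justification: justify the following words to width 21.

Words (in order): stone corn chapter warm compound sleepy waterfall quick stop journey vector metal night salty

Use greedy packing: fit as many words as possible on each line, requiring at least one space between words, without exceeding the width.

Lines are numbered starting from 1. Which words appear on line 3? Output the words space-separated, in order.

Line 1: ['stone', 'corn', 'chapter'] (min_width=18, slack=3)
Line 2: ['warm', 'compound', 'sleepy'] (min_width=20, slack=1)
Line 3: ['waterfall', 'quick', 'stop'] (min_width=20, slack=1)
Line 4: ['journey', 'vector', 'metal'] (min_width=20, slack=1)
Line 5: ['night', 'salty'] (min_width=11, slack=10)

Answer: waterfall quick stop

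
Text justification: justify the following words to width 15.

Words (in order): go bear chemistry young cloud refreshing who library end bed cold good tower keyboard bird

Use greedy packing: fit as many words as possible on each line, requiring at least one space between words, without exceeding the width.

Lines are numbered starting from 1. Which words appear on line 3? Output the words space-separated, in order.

Answer: cloud

Derivation:
Line 1: ['go', 'bear'] (min_width=7, slack=8)
Line 2: ['chemistry', 'young'] (min_width=15, slack=0)
Line 3: ['cloud'] (min_width=5, slack=10)
Line 4: ['refreshing', 'who'] (min_width=14, slack=1)
Line 5: ['library', 'end', 'bed'] (min_width=15, slack=0)
Line 6: ['cold', 'good', 'tower'] (min_width=15, slack=0)
Line 7: ['keyboard', 'bird'] (min_width=13, slack=2)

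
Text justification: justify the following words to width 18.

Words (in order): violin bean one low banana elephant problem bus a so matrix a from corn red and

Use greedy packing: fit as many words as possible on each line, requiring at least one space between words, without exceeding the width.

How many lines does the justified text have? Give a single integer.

Answer: 5

Derivation:
Line 1: ['violin', 'bean', 'one'] (min_width=15, slack=3)
Line 2: ['low', 'banana'] (min_width=10, slack=8)
Line 3: ['elephant', 'problem'] (min_width=16, slack=2)
Line 4: ['bus', 'a', 'so', 'matrix', 'a'] (min_width=17, slack=1)
Line 5: ['from', 'corn', 'red', 'and'] (min_width=17, slack=1)
Total lines: 5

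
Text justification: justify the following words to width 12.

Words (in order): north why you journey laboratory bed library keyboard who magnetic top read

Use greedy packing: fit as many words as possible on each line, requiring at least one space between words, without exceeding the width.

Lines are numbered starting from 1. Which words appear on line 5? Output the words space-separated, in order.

Line 1: ['north', 'why'] (min_width=9, slack=3)
Line 2: ['you', 'journey'] (min_width=11, slack=1)
Line 3: ['laboratory'] (min_width=10, slack=2)
Line 4: ['bed', 'library'] (min_width=11, slack=1)
Line 5: ['keyboard', 'who'] (min_width=12, slack=0)
Line 6: ['magnetic', 'top'] (min_width=12, slack=0)
Line 7: ['read'] (min_width=4, slack=8)

Answer: keyboard who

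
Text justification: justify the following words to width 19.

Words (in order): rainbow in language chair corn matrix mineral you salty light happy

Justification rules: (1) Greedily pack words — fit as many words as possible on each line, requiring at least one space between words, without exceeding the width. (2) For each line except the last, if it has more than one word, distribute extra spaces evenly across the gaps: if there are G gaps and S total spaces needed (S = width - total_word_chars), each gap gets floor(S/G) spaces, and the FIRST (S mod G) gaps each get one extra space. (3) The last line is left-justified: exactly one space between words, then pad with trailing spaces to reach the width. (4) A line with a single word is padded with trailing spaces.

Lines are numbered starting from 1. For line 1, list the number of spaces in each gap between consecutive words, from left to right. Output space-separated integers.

Line 1: ['rainbow', 'in', 'language'] (min_width=19, slack=0)
Line 2: ['chair', 'corn', 'matrix'] (min_width=17, slack=2)
Line 3: ['mineral', 'you', 'salty'] (min_width=17, slack=2)
Line 4: ['light', 'happy'] (min_width=11, slack=8)

Answer: 1 1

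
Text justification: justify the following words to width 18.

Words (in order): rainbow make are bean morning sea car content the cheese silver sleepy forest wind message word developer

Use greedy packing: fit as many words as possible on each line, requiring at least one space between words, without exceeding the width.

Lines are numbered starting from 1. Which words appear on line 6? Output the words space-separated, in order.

Line 1: ['rainbow', 'make', 'are'] (min_width=16, slack=2)
Line 2: ['bean', 'morning', 'sea'] (min_width=16, slack=2)
Line 3: ['car', 'content', 'the'] (min_width=15, slack=3)
Line 4: ['cheese', 'silver'] (min_width=13, slack=5)
Line 5: ['sleepy', 'forest', 'wind'] (min_width=18, slack=0)
Line 6: ['message', 'word'] (min_width=12, slack=6)
Line 7: ['developer'] (min_width=9, slack=9)

Answer: message word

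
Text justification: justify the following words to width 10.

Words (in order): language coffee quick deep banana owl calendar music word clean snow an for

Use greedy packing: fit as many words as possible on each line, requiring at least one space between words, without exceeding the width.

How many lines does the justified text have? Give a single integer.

Line 1: ['language'] (min_width=8, slack=2)
Line 2: ['coffee'] (min_width=6, slack=4)
Line 3: ['quick', 'deep'] (min_width=10, slack=0)
Line 4: ['banana', 'owl'] (min_width=10, slack=0)
Line 5: ['calendar'] (min_width=8, slack=2)
Line 6: ['music', 'word'] (min_width=10, slack=0)
Line 7: ['clean', 'snow'] (min_width=10, slack=0)
Line 8: ['an', 'for'] (min_width=6, slack=4)
Total lines: 8

Answer: 8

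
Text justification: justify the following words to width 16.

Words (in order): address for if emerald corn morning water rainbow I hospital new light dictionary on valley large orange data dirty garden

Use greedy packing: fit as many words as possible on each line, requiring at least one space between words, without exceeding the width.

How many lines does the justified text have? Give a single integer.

Line 1: ['address', 'for', 'if'] (min_width=14, slack=2)
Line 2: ['emerald', 'corn'] (min_width=12, slack=4)
Line 3: ['morning', 'water'] (min_width=13, slack=3)
Line 4: ['rainbow', 'I'] (min_width=9, slack=7)
Line 5: ['hospital', 'new'] (min_width=12, slack=4)
Line 6: ['light', 'dictionary'] (min_width=16, slack=0)
Line 7: ['on', 'valley', 'large'] (min_width=15, slack=1)
Line 8: ['orange', 'data'] (min_width=11, slack=5)
Line 9: ['dirty', 'garden'] (min_width=12, slack=4)
Total lines: 9

Answer: 9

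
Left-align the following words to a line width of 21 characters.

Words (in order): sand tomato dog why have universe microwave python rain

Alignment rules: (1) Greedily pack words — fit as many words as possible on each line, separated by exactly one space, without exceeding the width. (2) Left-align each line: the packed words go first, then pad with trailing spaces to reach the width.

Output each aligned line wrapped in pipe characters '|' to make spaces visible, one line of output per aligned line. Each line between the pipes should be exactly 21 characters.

Line 1: ['sand', 'tomato', 'dog', 'why'] (min_width=19, slack=2)
Line 2: ['have', 'universe'] (min_width=13, slack=8)
Line 3: ['microwave', 'python', 'rain'] (min_width=21, slack=0)

Answer: |sand tomato dog why  |
|have universe        |
|microwave python rain|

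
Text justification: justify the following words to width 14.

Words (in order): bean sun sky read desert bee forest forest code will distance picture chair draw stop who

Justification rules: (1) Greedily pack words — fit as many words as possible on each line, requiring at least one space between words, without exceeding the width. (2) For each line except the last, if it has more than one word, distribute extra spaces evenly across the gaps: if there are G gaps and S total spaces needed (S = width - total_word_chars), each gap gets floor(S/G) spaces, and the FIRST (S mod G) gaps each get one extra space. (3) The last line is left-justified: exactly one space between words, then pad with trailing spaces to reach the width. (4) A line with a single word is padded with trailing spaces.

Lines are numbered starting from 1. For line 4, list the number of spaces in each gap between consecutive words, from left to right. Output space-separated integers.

Answer: 4

Derivation:
Line 1: ['bean', 'sun', 'sky'] (min_width=12, slack=2)
Line 2: ['read', 'desert'] (min_width=11, slack=3)
Line 3: ['bee', 'forest'] (min_width=10, slack=4)
Line 4: ['forest', 'code'] (min_width=11, slack=3)
Line 5: ['will', 'distance'] (min_width=13, slack=1)
Line 6: ['picture', 'chair'] (min_width=13, slack=1)
Line 7: ['draw', 'stop', 'who'] (min_width=13, slack=1)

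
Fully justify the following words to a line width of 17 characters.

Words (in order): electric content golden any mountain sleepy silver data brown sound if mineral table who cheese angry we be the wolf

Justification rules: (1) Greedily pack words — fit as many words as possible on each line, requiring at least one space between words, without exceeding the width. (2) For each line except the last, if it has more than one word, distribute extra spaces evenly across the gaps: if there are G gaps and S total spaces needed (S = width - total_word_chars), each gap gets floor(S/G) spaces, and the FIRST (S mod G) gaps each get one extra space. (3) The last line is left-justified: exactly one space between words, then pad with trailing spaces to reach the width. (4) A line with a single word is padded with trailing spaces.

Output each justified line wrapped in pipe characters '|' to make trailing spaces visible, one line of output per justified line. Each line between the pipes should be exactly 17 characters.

Answer: |electric  content|
|golden        any|
|mountain   sleepy|
|silver data brown|
|sound  if mineral|
|table  who cheese|
|angry  we  be the|
|wolf             |

Derivation:
Line 1: ['electric', 'content'] (min_width=16, slack=1)
Line 2: ['golden', 'any'] (min_width=10, slack=7)
Line 3: ['mountain', 'sleepy'] (min_width=15, slack=2)
Line 4: ['silver', 'data', 'brown'] (min_width=17, slack=0)
Line 5: ['sound', 'if', 'mineral'] (min_width=16, slack=1)
Line 6: ['table', 'who', 'cheese'] (min_width=16, slack=1)
Line 7: ['angry', 'we', 'be', 'the'] (min_width=15, slack=2)
Line 8: ['wolf'] (min_width=4, slack=13)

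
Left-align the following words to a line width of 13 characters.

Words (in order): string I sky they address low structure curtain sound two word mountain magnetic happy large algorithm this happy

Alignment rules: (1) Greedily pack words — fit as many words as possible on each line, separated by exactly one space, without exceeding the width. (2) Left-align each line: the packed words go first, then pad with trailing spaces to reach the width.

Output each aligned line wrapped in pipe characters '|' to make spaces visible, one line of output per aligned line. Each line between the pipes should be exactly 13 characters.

Answer: |string I sky |
|they address |
|low structure|
|curtain sound|
|two word     |
|mountain     |
|magnetic     |
|happy large  |
|algorithm    |
|this happy   |

Derivation:
Line 1: ['string', 'I', 'sky'] (min_width=12, slack=1)
Line 2: ['they', 'address'] (min_width=12, slack=1)
Line 3: ['low', 'structure'] (min_width=13, slack=0)
Line 4: ['curtain', 'sound'] (min_width=13, slack=0)
Line 5: ['two', 'word'] (min_width=8, slack=5)
Line 6: ['mountain'] (min_width=8, slack=5)
Line 7: ['magnetic'] (min_width=8, slack=5)
Line 8: ['happy', 'large'] (min_width=11, slack=2)
Line 9: ['algorithm'] (min_width=9, slack=4)
Line 10: ['this', 'happy'] (min_width=10, slack=3)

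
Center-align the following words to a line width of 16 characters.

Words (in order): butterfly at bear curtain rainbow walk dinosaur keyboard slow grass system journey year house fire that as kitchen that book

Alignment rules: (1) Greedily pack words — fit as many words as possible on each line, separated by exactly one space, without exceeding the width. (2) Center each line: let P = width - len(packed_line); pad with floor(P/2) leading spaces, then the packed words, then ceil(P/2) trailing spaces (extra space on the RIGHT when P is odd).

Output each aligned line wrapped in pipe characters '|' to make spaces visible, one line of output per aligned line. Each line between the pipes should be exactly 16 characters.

Line 1: ['butterfly', 'at'] (min_width=12, slack=4)
Line 2: ['bear', 'curtain'] (min_width=12, slack=4)
Line 3: ['rainbow', 'walk'] (min_width=12, slack=4)
Line 4: ['dinosaur'] (min_width=8, slack=8)
Line 5: ['keyboard', 'slow'] (min_width=13, slack=3)
Line 6: ['grass', 'system'] (min_width=12, slack=4)
Line 7: ['journey', 'year'] (min_width=12, slack=4)
Line 8: ['house', 'fire', 'that'] (min_width=15, slack=1)
Line 9: ['as', 'kitchen', 'that'] (min_width=15, slack=1)
Line 10: ['book'] (min_width=4, slack=12)

Answer: |  butterfly at  |
|  bear curtain  |
|  rainbow walk  |
|    dinosaur    |
| keyboard slow  |
|  grass system  |
|  journey year  |
|house fire that |
|as kitchen that |
|      book      |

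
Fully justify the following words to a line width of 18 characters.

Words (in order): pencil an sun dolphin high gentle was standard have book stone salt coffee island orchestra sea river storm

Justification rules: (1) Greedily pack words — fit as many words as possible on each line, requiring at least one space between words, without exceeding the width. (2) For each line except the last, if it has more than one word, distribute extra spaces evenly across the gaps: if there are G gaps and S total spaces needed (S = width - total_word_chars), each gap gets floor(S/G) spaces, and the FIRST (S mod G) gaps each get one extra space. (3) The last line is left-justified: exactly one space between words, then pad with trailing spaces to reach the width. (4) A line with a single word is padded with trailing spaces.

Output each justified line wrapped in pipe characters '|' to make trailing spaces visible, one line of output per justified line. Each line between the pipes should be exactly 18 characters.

Answer: |pencil    an   sun|
|dolphin       high|
|gentle         was|
|standard have book|
|stone  salt coffee|
|island   orchestra|
|sea river storm   |

Derivation:
Line 1: ['pencil', 'an', 'sun'] (min_width=13, slack=5)
Line 2: ['dolphin', 'high'] (min_width=12, slack=6)
Line 3: ['gentle', 'was'] (min_width=10, slack=8)
Line 4: ['standard', 'have', 'book'] (min_width=18, slack=0)
Line 5: ['stone', 'salt', 'coffee'] (min_width=17, slack=1)
Line 6: ['island', 'orchestra'] (min_width=16, slack=2)
Line 7: ['sea', 'river', 'storm'] (min_width=15, slack=3)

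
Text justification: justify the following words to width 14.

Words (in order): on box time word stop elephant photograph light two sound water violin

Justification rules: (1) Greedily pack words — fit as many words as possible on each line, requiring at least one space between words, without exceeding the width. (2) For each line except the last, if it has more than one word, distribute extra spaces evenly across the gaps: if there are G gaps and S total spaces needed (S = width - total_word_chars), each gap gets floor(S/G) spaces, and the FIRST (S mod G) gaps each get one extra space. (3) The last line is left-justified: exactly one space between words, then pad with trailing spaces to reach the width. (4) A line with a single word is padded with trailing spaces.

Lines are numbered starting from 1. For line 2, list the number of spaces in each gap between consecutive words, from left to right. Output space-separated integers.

Answer: 6

Derivation:
Line 1: ['on', 'box', 'time'] (min_width=11, slack=3)
Line 2: ['word', 'stop'] (min_width=9, slack=5)
Line 3: ['elephant'] (min_width=8, slack=6)
Line 4: ['photograph'] (min_width=10, slack=4)
Line 5: ['light', 'two'] (min_width=9, slack=5)
Line 6: ['sound', 'water'] (min_width=11, slack=3)
Line 7: ['violin'] (min_width=6, slack=8)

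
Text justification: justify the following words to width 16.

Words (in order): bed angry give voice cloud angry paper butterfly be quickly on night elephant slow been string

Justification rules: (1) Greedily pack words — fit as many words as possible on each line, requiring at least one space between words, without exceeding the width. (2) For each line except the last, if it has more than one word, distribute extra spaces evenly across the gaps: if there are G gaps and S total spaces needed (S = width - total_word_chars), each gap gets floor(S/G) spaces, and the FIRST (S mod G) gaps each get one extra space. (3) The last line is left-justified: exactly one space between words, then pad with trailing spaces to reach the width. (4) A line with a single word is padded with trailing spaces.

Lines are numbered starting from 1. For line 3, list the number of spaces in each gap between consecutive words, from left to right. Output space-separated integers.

Line 1: ['bed', 'angry', 'give'] (min_width=14, slack=2)
Line 2: ['voice', 'cloud'] (min_width=11, slack=5)
Line 3: ['angry', 'paper'] (min_width=11, slack=5)
Line 4: ['butterfly', 'be'] (min_width=12, slack=4)
Line 5: ['quickly', 'on', 'night'] (min_width=16, slack=0)
Line 6: ['elephant', 'slow'] (min_width=13, slack=3)
Line 7: ['been', 'string'] (min_width=11, slack=5)

Answer: 6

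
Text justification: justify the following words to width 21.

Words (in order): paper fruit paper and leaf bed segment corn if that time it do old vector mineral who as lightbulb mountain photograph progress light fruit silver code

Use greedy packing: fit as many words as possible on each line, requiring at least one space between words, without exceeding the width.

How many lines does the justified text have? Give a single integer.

Line 1: ['paper', 'fruit', 'paper', 'and'] (min_width=21, slack=0)
Line 2: ['leaf', 'bed', 'segment', 'corn'] (min_width=21, slack=0)
Line 3: ['if', 'that', 'time', 'it', 'do'] (min_width=18, slack=3)
Line 4: ['old', 'vector', 'mineral'] (min_width=18, slack=3)
Line 5: ['who', 'as', 'lightbulb'] (min_width=16, slack=5)
Line 6: ['mountain', 'photograph'] (min_width=19, slack=2)
Line 7: ['progress', 'light', 'fruit'] (min_width=20, slack=1)
Line 8: ['silver', 'code'] (min_width=11, slack=10)
Total lines: 8

Answer: 8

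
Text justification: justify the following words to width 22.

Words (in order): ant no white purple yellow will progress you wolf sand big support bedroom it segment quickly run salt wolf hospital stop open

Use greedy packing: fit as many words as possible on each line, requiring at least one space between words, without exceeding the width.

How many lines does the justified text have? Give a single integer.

Line 1: ['ant', 'no', 'white', 'purple'] (min_width=19, slack=3)
Line 2: ['yellow', 'will', 'progress'] (min_width=20, slack=2)
Line 3: ['you', 'wolf', 'sand', 'big'] (min_width=17, slack=5)
Line 4: ['support', 'bedroom', 'it'] (min_width=18, slack=4)
Line 5: ['segment', 'quickly', 'run'] (min_width=19, slack=3)
Line 6: ['salt', 'wolf', 'hospital'] (min_width=18, slack=4)
Line 7: ['stop', 'open'] (min_width=9, slack=13)
Total lines: 7

Answer: 7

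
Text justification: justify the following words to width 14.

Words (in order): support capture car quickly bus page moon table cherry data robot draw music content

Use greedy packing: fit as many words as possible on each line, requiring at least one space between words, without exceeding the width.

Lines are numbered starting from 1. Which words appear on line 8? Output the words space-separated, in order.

Answer: content

Derivation:
Line 1: ['support'] (min_width=7, slack=7)
Line 2: ['capture', 'car'] (min_width=11, slack=3)
Line 3: ['quickly', 'bus'] (min_width=11, slack=3)
Line 4: ['page', 'moon'] (min_width=9, slack=5)
Line 5: ['table', 'cherry'] (min_width=12, slack=2)
Line 6: ['data', 'robot'] (min_width=10, slack=4)
Line 7: ['draw', 'music'] (min_width=10, slack=4)
Line 8: ['content'] (min_width=7, slack=7)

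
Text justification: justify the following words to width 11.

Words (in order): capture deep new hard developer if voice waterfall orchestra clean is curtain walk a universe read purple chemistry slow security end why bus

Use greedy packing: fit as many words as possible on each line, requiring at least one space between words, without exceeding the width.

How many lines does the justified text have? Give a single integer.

Line 1: ['capture'] (min_width=7, slack=4)
Line 2: ['deep', 'new'] (min_width=8, slack=3)
Line 3: ['hard'] (min_width=4, slack=7)
Line 4: ['developer'] (min_width=9, slack=2)
Line 5: ['if', 'voice'] (min_width=8, slack=3)
Line 6: ['waterfall'] (min_width=9, slack=2)
Line 7: ['orchestra'] (min_width=9, slack=2)
Line 8: ['clean', 'is'] (min_width=8, slack=3)
Line 9: ['curtain'] (min_width=7, slack=4)
Line 10: ['walk', 'a'] (min_width=6, slack=5)
Line 11: ['universe'] (min_width=8, slack=3)
Line 12: ['read', 'purple'] (min_width=11, slack=0)
Line 13: ['chemistry'] (min_width=9, slack=2)
Line 14: ['slow'] (min_width=4, slack=7)
Line 15: ['security'] (min_width=8, slack=3)
Line 16: ['end', 'why', 'bus'] (min_width=11, slack=0)
Total lines: 16

Answer: 16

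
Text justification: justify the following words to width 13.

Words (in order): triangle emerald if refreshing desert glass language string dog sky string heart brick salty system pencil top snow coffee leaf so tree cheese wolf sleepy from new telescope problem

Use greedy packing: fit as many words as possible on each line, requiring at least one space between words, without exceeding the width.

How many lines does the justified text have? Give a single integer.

Answer: 16

Derivation:
Line 1: ['triangle'] (min_width=8, slack=5)
Line 2: ['emerald', 'if'] (min_width=10, slack=3)
Line 3: ['refreshing'] (min_width=10, slack=3)
Line 4: ['desert', 'glass'] (min_width=12, slack=1)
Line 5: ['language'] (min_width=8, slack=5)
Line 6: ['string', 'dog'] (min_width=10, slack=3)
Line 7: ['sky', 'string'] (min_width=10, slack=3)
Line 8: ['heart', 'brick'] (min_width=11, slack=2)
Line 9: ['salty', 'system'] (min_width=12, slack=1)
Line 10: ['pencil', 'top'] (min_width=10, slack=3)
Line 11: ['snow', 'coffee'] (min_width=11, slack=2)
Line 12: ['leaf', 'so', 'tree'] (min_width=12, slack=1)
Line 13: ['cheese', 'wolf'] (min_width=11, slack=2)
Line 14: ['sleepy', 'from'] (min_width=11, slack=2)
Line 15: ['new', 'telescope'] (min_width=13, slack=0)
Line 16: ['problem'] (min_width=7, slack=6)
Total lines: 16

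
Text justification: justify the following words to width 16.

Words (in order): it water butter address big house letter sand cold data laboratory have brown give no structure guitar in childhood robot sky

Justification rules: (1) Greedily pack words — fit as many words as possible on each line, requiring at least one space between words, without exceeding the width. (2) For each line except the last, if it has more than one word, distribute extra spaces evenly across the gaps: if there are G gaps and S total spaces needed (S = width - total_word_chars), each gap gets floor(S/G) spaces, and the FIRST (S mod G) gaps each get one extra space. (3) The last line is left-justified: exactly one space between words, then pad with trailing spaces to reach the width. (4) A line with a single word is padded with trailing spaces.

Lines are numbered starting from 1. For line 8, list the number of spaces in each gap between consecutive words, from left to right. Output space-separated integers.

Answer: 5

Derivation:
Line 1: ['it', 'water', 'butter'] (min_width=15, slack=1)
Line 2: ['address', 'big'] (min_width=11, slack=5)
Line 3: ['house', 'letter'] (min_width=12, slack=4)
Line 4: ['sand', 'cold', 'data'] (min_width=14, slack=2)
Line 5: ['laboratory', 'have'] (min_width=15, slack=1)
Line 6: ['brown', 'give', 'no'] (min_width=13, slack=3)
Line 7: ['structure', 'guitar'] (min_width=16, slack=0)
Line 8: ['in', 'childhood'] (min_width=12, slack=4)
Line 9: ['robot', 'sky'] (min_width=9, slack=7)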